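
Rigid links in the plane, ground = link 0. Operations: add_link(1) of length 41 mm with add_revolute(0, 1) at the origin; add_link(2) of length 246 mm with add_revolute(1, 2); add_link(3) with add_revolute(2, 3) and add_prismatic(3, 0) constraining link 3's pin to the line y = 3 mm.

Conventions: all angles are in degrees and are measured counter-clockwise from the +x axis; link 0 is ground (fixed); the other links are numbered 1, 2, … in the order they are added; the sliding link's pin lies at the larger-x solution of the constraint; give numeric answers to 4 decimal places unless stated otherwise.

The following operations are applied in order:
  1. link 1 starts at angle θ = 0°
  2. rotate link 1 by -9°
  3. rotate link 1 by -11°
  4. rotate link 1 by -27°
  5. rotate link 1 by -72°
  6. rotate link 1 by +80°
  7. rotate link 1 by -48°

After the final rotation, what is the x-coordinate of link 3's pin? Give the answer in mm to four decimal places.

geometry: r = 41 mm, L = 246 mm, e = 3 mm; θ starts at 0°
rotate link 1 by -9°: θ ← 0° -9° = -9°
rotate link 1 by -11°: θ ← -9° -11° = -20°
rotate link 1 by -27°: θ ← -20° -27° = -47°
rotate link 1 by -72°: θ ← -47° -72° = -119°
rotate link 1 by +80°: θ ← -119° +80° = -39°
rotate link 1 by -48°: θ ← -39° -48° = -87°
crank pin P = (r cos θ, r sin θ) = (2.145774, -40.943811)
h = r sin θ − e = -40.943811 − 3 = -43.943811
x = r cos θ + √(L² − h²) = 2.145774 + 242.043264 = 244.189038

244.1890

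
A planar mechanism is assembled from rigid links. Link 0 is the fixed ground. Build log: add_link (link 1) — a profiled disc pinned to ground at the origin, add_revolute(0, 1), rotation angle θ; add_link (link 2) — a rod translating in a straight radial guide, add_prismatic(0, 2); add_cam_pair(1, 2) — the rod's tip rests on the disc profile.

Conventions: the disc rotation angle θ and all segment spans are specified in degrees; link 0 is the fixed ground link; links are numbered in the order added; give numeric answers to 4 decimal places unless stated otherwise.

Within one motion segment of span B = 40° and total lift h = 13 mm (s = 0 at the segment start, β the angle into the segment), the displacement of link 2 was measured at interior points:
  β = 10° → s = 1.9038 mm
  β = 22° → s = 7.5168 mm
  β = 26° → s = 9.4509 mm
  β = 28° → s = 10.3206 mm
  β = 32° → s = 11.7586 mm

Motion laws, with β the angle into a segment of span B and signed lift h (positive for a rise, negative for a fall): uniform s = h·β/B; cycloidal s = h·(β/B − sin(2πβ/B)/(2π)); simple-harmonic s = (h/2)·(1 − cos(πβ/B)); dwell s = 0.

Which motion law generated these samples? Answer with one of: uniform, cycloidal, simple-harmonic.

candidates at β/B = r: uniform s = h·r (linear in β); cycloidal s = h·(r − sin(2πr)/(2π)); simple-harmonic s = (h/2)(1 − cos(πr))
β=10°: printed 1.9038 | uniform 3.2500, cycloidal 1.1810, simple-harmonic 1.9038
β=22°: printed 7.5168 | uniform 7.1500, cycloidal 7.7894, simple-harmonic 7.5168
β=26°: printed 9.4509 | uniform 8.4500, cycloidal 10.1239, simple-harmonic 9.4509
β=28°: printed 10.3206 | uniform 9.1000, cycloidal 11.0677, simple-harmonic 10.3206
β=32°: printed 11.7586 | uniform 10.4000, cycloidal 12.3677, simple-harmonic 11.7586
only one law matches every sample → simple-harmonic

simple-harmonic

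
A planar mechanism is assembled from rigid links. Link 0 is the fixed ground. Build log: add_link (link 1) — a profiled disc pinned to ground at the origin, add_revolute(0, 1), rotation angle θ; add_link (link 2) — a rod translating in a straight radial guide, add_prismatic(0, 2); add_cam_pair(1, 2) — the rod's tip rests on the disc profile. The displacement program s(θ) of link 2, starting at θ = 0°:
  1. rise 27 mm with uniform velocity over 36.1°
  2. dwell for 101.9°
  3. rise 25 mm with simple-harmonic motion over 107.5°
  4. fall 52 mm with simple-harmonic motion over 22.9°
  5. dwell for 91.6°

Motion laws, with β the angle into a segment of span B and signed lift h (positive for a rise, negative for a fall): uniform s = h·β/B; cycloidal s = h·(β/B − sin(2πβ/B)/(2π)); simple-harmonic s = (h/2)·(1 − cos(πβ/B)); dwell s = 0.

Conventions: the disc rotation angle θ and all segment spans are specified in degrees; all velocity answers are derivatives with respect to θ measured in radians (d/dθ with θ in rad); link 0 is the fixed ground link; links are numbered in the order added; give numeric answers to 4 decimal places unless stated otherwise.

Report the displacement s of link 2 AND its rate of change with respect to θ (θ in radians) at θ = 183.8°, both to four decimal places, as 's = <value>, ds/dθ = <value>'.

seg 1 [0°–36.1°] uniform, h=27: full span → s += 27 → s = 27.0000
seg 2 [36.1°–138°] dwell: s stays 27.0000
seg 3 [138°–245.5°] simple-harmonic, h=25: θ=183.8° here. β=45.8, B=107.5. 25/2·(1 − cos(π·0.4260)) = 9.6219 → s = 36.6219
velocity in seg [138°–245.5°] (simple-harmonic), θ in radians: β = 45.8° = 0.7994 rad, B = 107.5° = 1.8762 rad; ds/dθ = (πh/(2B)) sin(πβ/B) = (π·25/(2·1.8762)) sin(π·0.4260) = 20.367883 mm/rad

s = 36.6219, ds/dθ = 20.3679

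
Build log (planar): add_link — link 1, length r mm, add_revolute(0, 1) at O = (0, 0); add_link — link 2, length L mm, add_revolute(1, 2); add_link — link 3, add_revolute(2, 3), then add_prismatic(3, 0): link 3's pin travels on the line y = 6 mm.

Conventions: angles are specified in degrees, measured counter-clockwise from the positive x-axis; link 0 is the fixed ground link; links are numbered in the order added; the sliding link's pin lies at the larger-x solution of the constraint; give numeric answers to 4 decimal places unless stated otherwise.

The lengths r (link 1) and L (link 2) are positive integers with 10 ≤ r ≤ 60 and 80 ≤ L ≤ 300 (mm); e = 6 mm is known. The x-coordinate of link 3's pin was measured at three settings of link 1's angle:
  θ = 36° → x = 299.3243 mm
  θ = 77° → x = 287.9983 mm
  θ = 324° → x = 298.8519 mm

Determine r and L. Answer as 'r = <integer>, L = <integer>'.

constraint per measurement: (x − r cos θ)² + (r sin θ − e)² = L²
subtracting the θ₁ and θ₂ equations cancels the r² and L² terms:
r = (x₁² − x₂²) / (2[(x₁cos θ₁ + e sin θ₁) − (x₂cos θ₂ + e sin θ₂)]) = 19.0000 → r = 19
L² = (x₁ − r cos θ₁)² + (r sin θ₁ − e)² = 80656.0006 → L = 284.0000 → L = 284
check at θ₃=324°: x = 298.8519 (printed 298.8519) ✓

r = 19, L = 284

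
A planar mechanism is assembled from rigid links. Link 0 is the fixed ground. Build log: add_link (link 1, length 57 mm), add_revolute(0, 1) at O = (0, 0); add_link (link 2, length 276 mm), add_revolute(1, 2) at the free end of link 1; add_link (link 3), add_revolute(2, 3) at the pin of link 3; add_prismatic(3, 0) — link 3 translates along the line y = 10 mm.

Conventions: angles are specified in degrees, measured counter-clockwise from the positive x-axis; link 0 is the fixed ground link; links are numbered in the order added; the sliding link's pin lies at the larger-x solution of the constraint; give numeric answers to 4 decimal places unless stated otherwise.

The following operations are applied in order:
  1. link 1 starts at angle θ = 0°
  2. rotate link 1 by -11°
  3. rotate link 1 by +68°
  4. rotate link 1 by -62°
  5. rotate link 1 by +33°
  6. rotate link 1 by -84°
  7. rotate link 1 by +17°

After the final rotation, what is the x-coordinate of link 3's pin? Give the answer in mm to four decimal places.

geometry: r = 57 mm, L = 276 mm, e = 10 mm; θ starts at 0°
rotate link 1 by -11°: θ ← 0° -11° = -11°
rotate link 1 by +68°: θ ← -11° +68° = 57°
rotate link 1 by -62°: θ ← 57° -62° = -5°
rotate link 1 by +33°: θ ← -5° +33° = 28°
rotate link 1 by -84°: θ ← 28° -84° = -56°
rotate link 1 by +17°: θ ← -56° +17° = -39°
crank pin P = (r cos θ, r sin θ) = (44.297320, -35.871262)
h = r sin θ − e = -35.871262 − 10 = -45.871262
x = r cos θ + √(L² − h²) = 44.297320 + 272.161399 = 316.458719

316.4587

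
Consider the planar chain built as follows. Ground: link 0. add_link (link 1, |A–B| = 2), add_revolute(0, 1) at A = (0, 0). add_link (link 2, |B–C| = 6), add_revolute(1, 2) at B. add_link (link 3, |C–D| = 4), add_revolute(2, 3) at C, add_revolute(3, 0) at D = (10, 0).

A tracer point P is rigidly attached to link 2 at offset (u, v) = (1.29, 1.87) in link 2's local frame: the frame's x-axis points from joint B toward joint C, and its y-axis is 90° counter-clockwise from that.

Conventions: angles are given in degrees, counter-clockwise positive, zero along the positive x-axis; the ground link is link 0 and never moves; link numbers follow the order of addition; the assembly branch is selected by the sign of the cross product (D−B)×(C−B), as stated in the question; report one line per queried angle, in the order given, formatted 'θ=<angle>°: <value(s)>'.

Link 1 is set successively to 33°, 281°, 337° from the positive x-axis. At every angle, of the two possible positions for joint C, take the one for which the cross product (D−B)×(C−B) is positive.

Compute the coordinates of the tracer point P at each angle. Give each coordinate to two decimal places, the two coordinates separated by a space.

A=(0,0), D=(10.00,0)
θ=33°: B = A + 2.00·(cos33°, sin33°) = (1.6773, 1.0893)
θ=33°: |BD| = 8.3936
θ=33°: circle(B,6.00) ∩ circle(D,4.00): a=5.3882, h=2.6396
θ=33°:   candidates: C₊=(7.3625,3.0073) cross=22.156; C₋=(6.6774,-2.2272) cross=-22.156
θ=33°:   branch + wants cross > 0 → take C=(7.3625,3.0073) (cross=22.156)
θ=33°: ex = (C−B)/|BC| = (0.9475,0.3197); ey = (-0.3197,0.9475)
θ=33°: P = B + 1.29·ex + 1.87·ey = (2.3019,3.2735)
θ=281°: B = A + 2.00·(cos281°, sin281°) = (0.3816, -1.9633)
θ=281°: |BD| = 9.8167
θ=281°: circle(B,6.00) ∩ circle(D,4.00): a=5.9270, h=0.9330
θ=281°:   candidates: C₊=(6.0023,0.1362) cross=9.159; C₋=(6.3755,-1.6920) cross=-9.159
θ=281°:   branch + wants cross > 0 → take C=(6.0023,0.1362) (cross=9.159)
θ=281°: ex = (C−B)/|BC| = (0.9368,0.3499); ey = (-0.3499,0.9368)
θ=281°: P = B + 1.29·ex + 1.87·ey = (0.9357,0.2399)
θ=337°: B = A + 2.00·(cos337°, sin337°) = (1.8410, -0.7815)
θ=337°: |BD| = 8.1963
θ=337°: circle(B,6.00) ∩ circle(D,4.00): a=5.3182, h=2.7779
θ=337°:   candidates: C₊=(6.8702,2.4908) cross=22.768; C₋=(7.3999,-3.0396) cross=-22.768
θ=337°:   branch + wants cross > 0 → take C=(6.8702,2.4908) (cross=22.768)
θ=337°: ex = (C−B)/|BC| = (0.8382,0.5454); ey = (-0.5454,0.8382)
θ=337°: P = B + 1.29·ex + 1.87·ey = (1.9024,1.4895)

θ=33°: 2.30 3.27
θ=281°: 0.94 0.24
θ=337°: 1.90 1.49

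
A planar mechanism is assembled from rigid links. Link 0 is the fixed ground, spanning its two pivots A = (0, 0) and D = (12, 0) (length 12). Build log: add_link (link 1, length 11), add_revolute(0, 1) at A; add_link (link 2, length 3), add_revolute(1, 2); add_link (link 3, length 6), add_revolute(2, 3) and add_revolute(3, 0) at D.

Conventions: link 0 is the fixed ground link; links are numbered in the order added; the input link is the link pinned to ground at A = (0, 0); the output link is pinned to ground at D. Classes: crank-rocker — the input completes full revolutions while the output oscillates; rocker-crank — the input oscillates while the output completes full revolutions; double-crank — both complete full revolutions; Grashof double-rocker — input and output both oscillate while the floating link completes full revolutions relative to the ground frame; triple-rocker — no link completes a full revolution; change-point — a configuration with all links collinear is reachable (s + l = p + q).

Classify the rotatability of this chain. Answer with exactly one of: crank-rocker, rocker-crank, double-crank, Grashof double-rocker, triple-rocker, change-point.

lengths: ground=12, input=11, coupler=3, output=6
sorted: s=3 (shortest), l=12 (longest), p+q=17
s + l = 15 vs p + q = 17
s + l < p + q (Grashof) with shortest = coupler link → Grashof double-rocker

Grashof double-rocker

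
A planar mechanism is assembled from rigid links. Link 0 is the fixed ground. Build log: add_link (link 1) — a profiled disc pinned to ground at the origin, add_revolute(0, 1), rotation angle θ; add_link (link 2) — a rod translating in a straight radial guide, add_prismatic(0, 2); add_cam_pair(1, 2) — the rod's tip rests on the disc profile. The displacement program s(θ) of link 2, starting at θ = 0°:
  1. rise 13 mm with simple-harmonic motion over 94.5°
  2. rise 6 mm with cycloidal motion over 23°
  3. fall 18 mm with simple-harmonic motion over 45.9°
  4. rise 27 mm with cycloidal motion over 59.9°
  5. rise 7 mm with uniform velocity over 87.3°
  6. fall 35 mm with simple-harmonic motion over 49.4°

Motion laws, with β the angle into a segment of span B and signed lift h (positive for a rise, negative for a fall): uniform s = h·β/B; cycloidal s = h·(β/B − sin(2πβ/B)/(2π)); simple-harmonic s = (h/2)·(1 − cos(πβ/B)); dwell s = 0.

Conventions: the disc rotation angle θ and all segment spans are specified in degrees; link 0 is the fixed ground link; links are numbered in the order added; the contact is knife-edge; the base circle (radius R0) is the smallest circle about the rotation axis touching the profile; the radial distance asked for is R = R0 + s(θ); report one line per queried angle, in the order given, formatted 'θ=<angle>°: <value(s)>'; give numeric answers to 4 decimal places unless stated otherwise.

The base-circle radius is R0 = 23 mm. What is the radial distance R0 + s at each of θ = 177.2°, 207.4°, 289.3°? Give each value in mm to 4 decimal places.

seg 1 [0°–94.5°] simple-harmonic, h=13: full span → s += 13 → s = 13.0000
seg 2 [94.5°–117.5°] cycloidal, h=6: full span → s += 6 → s = 19.0000
seg 3 [117.5°–163.4°] simple-harmonic, h=-18: full span → s += -18 → s = 1.0000
seg 4 [163.4°–223.3°] cycloidal, h=27: θ=177.2° here. β=13.8, B=59.9. 27·(0.2304 − sin(2π·0.2304)/(2π)) = 1.9558 → s = 2.9558
seg 4 [163.4°–223.3°] cycloidal, h=27: θ=207.4° here. β=44, B=59.9. 27·(0.7346 − sin(2π·0.7346)/(2π)) = 24.1100 → s = 25.1100
seg 4 [163.4°–223.3°] cycloidal, h=27: full span → s += 27 → s = 28.0000
seg 5 [223.3°–310.6°] uniform, h=7: θ=289.3° here. β=66, B=87.3. 7·66/87.3 = 5.2921 → s = 33.2921
θ=177.2°: R = R0 + s = 23 + 2.9558 = 25.9558
θ=207.4°: R = R0 + s = 23 + 25.1100 = 48.1100
θ=289.3°: R = R0 + s = 23 + 33.2921 = 56.2921

θ=177.2°: 25.9558
θ=207.4°: 48.1100
θ=289.3°: 56.2921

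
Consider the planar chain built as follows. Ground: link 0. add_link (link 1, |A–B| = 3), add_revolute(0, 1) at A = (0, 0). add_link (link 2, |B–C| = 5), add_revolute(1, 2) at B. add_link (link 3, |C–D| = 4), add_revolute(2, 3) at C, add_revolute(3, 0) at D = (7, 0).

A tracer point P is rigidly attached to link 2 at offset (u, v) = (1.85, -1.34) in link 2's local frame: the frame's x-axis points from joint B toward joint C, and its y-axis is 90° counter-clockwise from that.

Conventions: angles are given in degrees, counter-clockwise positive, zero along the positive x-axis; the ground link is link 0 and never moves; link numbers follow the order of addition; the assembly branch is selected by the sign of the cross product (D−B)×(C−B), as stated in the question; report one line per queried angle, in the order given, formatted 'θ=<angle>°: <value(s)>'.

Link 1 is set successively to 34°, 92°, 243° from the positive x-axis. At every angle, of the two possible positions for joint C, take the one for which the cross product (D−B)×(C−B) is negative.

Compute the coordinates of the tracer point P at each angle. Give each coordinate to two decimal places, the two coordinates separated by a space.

A=(0,0), D=(7.00,0)
θ=34°: B = A + 3.00·(cos34°, sin34°) = (2.4871, 1.6776)
θ=34°: |BD| = 4.8146
θ=34°: circle(B,5.00) ∩ circle(D,4.00): a=3.3420, h=3.7190
θ=34°:   candidates: C₊=(6.9155,3.9991) cross=17.906; C₋=(4.3238,-2.9729) cross=-17.906
θ=34°:   branch - wants cross < 0 → take C=(4.3238,-2.9729) (cross=-17.906)
θ=34°: ex = (C−B)/|BC| = (0.3673,-0.9301); ey = (0.9301,0.3673)
θ=34°: P = B + 1.85·ex + -1.34·ey = (1.9204,-0.5353)
θ=92°: B = A + 3.00·(cos92°, sin92°) = (-0.1047, 2.9982)
θ=92°: |BD| = 7.7114
θ=92°: circle(B,5.00) ∩ circle(D,4.00): a=4.4393, h=2.3007
θ=92°:   candidates: C₊=(4.8798,3.3919) cross=17.741; C₋=(3.0908,-0.8474) cross=-17.741
θ=92°:   branch - wants cross < 0 → take C=(3.0908,-0.8474) (cross=-17.741)
θ=92°: ex = (C−B)/|BC| = (0.6391,-0.7691); ey = (0.7691,0.6391)
θ=92°: P = B + 1.85·ex + -1.34·ey = (0.0470,0.7189)
θ=243°: B = A + 3.00·(cos243°, sin243°) = (-1.3620, -2.6730)
θ=243°: |BD| = 8.7788
θ=243°: circle(B,5.00) ∩ circle(D,4.00): a=4.9020, h=0.9851
θ=243°:   candidates: C₊=(3.0073,-0.2421) cross=8.648; C₋=(3.6072,-2.1187) cross=-8.648
θ=243°:   branch - wants cross < 0 → take C=(3.6072,-2.1187) (cross=-8.648)
θ=243°: ex = (C−B)/|BC| = (0.9938,0.1109); ey = (-0.1109,0.9938)
θ=243°: P = B + 1.85·ex + -1.34·ey = (0.6252,-3.7997)

θ=34°: 1.92 -0.54
θ=92°: 0.05 0.72
θ=243°: 0.63 -3.80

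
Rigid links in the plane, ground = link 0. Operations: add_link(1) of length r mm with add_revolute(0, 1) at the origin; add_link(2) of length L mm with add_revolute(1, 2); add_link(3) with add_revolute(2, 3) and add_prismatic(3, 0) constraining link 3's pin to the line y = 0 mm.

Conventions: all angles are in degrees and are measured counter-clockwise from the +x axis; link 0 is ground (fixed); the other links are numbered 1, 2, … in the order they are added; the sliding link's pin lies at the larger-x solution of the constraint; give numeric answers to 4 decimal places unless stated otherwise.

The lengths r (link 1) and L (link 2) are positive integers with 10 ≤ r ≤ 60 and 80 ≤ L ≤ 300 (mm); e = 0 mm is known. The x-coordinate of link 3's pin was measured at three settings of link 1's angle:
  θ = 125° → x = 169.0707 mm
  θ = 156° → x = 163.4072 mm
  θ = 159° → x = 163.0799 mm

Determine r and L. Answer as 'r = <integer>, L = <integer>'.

constraint per measurement: (x − r cos θ)² + (r sin θ − e)² = L²
subtracting the θ₁ and θ₂ equations cancels the r² and L² terms:
r = (x₁² − x₂²) / (2[(x₁cos θ₁ + e sin θ₁) − (x₂cos θ₂ + e sin θ₂)]) = 18.0001 → r = 18
L² = (x₁ − r cos θ₁)² + (r sin θ₁ − e)² = 32400.0005 → L = 180.0000 → L = 180
check at θ₃=159°: x = 163.0799 (printed 163.0799) ✓

r = 18, L = 180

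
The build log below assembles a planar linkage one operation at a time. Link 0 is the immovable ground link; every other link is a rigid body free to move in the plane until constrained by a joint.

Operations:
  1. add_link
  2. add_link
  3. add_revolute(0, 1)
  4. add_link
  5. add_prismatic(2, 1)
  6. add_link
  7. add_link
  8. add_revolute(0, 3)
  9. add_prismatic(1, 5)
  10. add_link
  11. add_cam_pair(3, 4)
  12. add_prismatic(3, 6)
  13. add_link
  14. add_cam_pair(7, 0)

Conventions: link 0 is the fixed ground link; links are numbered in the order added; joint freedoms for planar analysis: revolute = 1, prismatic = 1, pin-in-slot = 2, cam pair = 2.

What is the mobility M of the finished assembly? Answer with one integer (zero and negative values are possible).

(L,J1,J2)=(1,0,0); link0 fixed
link1: (2,0,0)
link2: (3,0,0)
R 0-1 [J1]: (3,1,0)
link3: (4,1,0)
P 2-1 [J1]: (4,2,0)
link4: (5,2,0)
link5: (6,2,0)
R 0-3 [J1]: (6,3,0)
P 1-5 [J1]: (6,4,0)
link6: (7,4,0)
C 3-4 [J2]: (7,4,1)
P 3-6 [J1]: (7,5,1)
link7: (8,5,1)
C 7-0 [J2]: (8,5,2)
Grübler: 3·7 − 2·5 − 2 = 9

M = 9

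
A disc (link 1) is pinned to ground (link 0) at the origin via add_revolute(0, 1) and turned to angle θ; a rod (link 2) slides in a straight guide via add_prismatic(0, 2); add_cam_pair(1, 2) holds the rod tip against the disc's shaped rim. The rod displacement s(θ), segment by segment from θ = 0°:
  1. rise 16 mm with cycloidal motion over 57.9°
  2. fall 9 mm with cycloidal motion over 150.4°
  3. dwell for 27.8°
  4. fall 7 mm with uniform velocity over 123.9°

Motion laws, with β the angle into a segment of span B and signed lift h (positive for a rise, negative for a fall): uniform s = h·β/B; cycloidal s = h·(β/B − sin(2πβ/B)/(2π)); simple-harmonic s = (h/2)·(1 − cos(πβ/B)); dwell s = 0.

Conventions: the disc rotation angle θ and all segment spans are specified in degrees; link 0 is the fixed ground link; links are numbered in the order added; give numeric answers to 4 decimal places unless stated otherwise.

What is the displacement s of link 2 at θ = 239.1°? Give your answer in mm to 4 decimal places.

segment 1 (0° to 57.9°, cycloidal, h = 16) is passed completely: s = 0.0000 + (16) = 16.0000
segment 2 (57.9° to 208.3°, cycloidal, h = -9) is passed completely: s = 16.0000 + (-9) = 7.0000
segment 3 (208.3° to 236.1°, dwell): s unchanged at 7.0000
θ = 239.1° falls in segment 4 (236.1° to 360°, uniform, h = -7): β = 239.1 − 236.1 = 3°, B = 123.9°; Δs = -7·3/123.9 = -0.1695; s = 7.0000 − 0.1695 = 6.8305

6.8305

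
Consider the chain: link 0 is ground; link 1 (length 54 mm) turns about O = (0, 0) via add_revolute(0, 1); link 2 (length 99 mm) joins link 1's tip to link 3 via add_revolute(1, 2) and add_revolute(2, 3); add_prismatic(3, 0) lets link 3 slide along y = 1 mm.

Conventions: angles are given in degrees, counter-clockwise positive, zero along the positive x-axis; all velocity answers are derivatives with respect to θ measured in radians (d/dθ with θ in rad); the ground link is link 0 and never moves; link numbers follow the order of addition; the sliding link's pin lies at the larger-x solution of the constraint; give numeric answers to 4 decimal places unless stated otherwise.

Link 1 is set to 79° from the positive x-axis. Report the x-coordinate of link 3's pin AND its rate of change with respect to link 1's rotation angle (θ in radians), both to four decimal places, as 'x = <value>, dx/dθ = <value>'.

geometry: r = 54 mm, L = 99 mm, e = 1 mm
crank pin P = (r cos θ, r sin θ) = (10.303686, 53.007868)
h = r sin θ − e = 53.007868 − 1 = 52.007868
x = r cos θ + √(L² − h²) = 10.303686 + 84.238837 = 94.542523
dx/dθ = −r sin θ − h·r cos θ/√(L² − h²) (θ in radians; h = 52.007868) = -59.369218

x = 94.5425, dx/dθ = -59.3692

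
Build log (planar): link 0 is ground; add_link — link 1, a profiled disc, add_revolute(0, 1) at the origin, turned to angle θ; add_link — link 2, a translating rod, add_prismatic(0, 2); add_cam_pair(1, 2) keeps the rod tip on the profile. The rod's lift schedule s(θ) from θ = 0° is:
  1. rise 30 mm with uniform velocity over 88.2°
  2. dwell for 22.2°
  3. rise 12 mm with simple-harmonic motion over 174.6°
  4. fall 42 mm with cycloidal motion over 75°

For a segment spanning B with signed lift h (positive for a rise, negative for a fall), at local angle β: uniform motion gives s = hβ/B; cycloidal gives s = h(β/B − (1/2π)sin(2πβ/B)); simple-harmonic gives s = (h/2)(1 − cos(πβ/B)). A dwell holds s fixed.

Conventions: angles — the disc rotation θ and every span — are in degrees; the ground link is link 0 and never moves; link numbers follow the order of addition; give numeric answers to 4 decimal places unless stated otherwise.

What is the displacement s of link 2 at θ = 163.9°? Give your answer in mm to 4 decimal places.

seg 1 [0°–88.2°] uniform, h=30: full span → s += 30 → s = 30.0000
seg 2 [88.2°–110.4°] dwell: s stays 30.0000
seg 3 [110.4°–285°] simple-harmonic, h=12: θ=163.9° here. β=53.5, B=174.6. 12/2·(1 − cos(π·0.3064)) = 2.5718 → s = 32.5718

32.5718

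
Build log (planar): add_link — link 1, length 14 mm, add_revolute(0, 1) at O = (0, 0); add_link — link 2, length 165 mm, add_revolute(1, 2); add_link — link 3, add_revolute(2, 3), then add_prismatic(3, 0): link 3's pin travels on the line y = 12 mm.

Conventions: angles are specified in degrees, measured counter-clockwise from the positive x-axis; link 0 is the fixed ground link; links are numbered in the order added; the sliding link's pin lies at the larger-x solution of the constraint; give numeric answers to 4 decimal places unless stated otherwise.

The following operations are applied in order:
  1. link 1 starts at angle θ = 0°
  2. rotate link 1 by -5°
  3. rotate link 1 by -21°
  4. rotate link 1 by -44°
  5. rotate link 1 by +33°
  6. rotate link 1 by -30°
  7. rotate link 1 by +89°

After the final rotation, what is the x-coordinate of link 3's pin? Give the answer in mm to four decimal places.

geometry: r = 14 mm, L = 165 mm, e = 12 mm; θ starts at 0°
rotate link 1 by -5°: θ ← 0° -5° = -5°
rotate link 1 by -21°: θ ← -5° -21° = -26°
rotate link 1 by -44°: θ ← -26° -44° = -70°
rotate link 1 by +33°: θ ← -70° +33° = -37°
rotate link 1 by -30°: θ ← -37° -30° = -67°
rotate link 1 by +89°: θ ← -67° +89° = 22°
crank pin P = (r cos θ, r sin θ) = (12.980574, 5.244492)
h = r sin θ − e = 5.244492 − 12 = -6.755508
x = r cos θ + √(L² − h²) = 12.980574 + 164.861648 = 177.842222

177.8422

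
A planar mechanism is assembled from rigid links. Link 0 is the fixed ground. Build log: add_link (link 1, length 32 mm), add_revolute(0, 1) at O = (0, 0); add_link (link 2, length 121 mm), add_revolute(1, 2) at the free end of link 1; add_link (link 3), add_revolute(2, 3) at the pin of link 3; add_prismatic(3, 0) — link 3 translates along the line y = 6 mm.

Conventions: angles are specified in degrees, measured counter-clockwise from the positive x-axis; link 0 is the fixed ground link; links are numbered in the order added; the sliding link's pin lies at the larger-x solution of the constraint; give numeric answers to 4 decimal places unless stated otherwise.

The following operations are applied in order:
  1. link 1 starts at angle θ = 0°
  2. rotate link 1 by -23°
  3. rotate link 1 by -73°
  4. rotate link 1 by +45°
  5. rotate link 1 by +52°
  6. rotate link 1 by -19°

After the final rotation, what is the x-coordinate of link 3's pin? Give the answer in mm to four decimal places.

geometry: r = 32 mm, L = 121 mm, e = 6 mm; θ starts at 0°
rotate link 1 by -23°: θ ← 0° -23° = -23°
rotate link 1 by -73°: θ ← -23° -73° = -96°
rotate link 1 by +45°: θ ← -96° +45° = -51°
rotate link 1 by +52°: θ ← -51° +52° = 1°
rotate link 1 by -19°: θ ← 1° -19° = -18°
crank pin P = (r cos θ, r sin θ) = (30.433809, -9.888544)
h = r sin θ − e = -9.888544 − 6 = -15.888544
x = r cos θ + √(L² − h²) = 30.433809 + 119.952300 = 150.386108

150.3861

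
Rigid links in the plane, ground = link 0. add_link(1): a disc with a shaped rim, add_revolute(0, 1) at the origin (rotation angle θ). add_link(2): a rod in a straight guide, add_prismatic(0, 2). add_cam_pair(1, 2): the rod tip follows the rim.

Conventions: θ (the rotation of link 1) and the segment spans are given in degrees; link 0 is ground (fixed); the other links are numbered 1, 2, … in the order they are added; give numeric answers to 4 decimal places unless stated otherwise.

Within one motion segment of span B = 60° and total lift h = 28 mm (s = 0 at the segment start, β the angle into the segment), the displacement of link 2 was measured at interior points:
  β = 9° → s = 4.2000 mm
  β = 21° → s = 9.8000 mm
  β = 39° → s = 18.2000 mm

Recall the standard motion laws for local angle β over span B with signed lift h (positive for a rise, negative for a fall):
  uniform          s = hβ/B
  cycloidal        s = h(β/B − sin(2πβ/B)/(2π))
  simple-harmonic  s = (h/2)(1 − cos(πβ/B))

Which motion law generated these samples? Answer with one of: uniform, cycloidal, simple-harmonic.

candidates at β/B = r: uniform s = h·r (linear in β); cycloidal s = h·(r − sin(2πr)/(2π)); simple-harmonic s = (h/2)(1 − cos(πr))
β=9°: printed 4.2000 | uniform 4.2000, cycloidal 0.5947, simple-harmonic 1.5259
β=21°: printed 9.8000 | uniform 9.8000, cycloidal 6.1947, simple-harmonic 7.6441
β=39°: printed 18.2000 | uniform 18.2000, cycloidal 21.8053, simple-harmonic 20.3559
only one law matches every sample → uniform

uniform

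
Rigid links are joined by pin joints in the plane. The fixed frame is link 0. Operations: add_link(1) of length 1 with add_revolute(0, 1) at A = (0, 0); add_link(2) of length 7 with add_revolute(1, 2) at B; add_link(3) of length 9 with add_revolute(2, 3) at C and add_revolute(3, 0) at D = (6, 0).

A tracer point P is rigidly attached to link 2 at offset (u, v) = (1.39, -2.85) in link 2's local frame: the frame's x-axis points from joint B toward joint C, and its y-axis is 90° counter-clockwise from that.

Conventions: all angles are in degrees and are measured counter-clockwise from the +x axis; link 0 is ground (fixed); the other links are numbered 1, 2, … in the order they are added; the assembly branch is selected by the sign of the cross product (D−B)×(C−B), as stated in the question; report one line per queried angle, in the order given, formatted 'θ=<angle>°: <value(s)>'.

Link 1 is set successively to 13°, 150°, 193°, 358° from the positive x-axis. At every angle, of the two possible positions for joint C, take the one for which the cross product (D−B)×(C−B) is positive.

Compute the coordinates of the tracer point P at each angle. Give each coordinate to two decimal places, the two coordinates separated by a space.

A=(0,0), D=(6.00,0)
θ=13°: B = A + 1.00·(cos13°, sin13°) = (0.9744, 0.2250)
θ=13°: |BD| = 5.0307
θ=13°: circle(B,7.00) ∩ circle(D,9.00): a=-0.6652, h=6.9683
θ=13°:   candidates: C₊=(0.6215,7.2160) cross=35.055; C₋=(-0.0017,-6.7067) cross=-35.055
θ=13°:   branch + wants cross > 0 → take C=(0.6215,7.2160) (cross=35.055)
θ=13°: ex = (C−B)/|BC| = (-0.0504,0.9987); ey = (-0.9987,-0.0504)
θ=13°: P = B + 1.39·ex + -2.85·ey = (3.7507,1.7569)
θ=150°: B = A + 1.00·(cos150°, sin150°) = (-0.8660, 0.5000)
θ=150°: |BD| = 6.8842
θ=150°: circle(B,7.00) ∩ circle(D,9.00): a=1.1179, h=6.9102
θ=150°:   candidates: C₊=(0.7508,7.3107) cross=47.571; C₋=(-0.2529,-6.4731) cross=-47.571
θ=150°:   branch + wants cross > 0 → take C=(0.7508,7.3107) (cross=47.571)
θ=150°: ex = (C−B)/|BC| = (0.2310,0.9730); ey = (-0.9730,0.2310)
θ=150°: P = B + 1.39·ex + -2.85·ey = (2.2280,1.1941)
θ=193°: B = A + 1.00·(cos193°, sin193°) = (-0.9744, -0.2250)
θ=193°: |BD| = 6.9780
θ=193°: circle(B,7.00) ∩ circle(D,9.00): a=1.1961, h=6.8971
θ=193°:   candidates: C₊=(-0.0013,6.7071) cross=48.128; C₋=(0.4434,-7.0799) cross=-48.128
θ=193°:   branch + wants cross > 0 → take C=(-0.0013,6.7071) (cross=48.128)
θ=193°: ex = (C−B)/|BC| = (0.1390,0.9903); ey = (-0.9903,0.1390)
θ=193°: P = B + 1.39·ex + -2.85·ey = (2.0412,0.7554)
θ=358°: B = A + 1.00·(cos358°, sin358°) = (0.9994, -0.0349)
θ=358°: |BD| = 5.0007
θ=358°: circle(B,7.00) ∩ circle(D,9.00): a=-0.6992, h=6.9650
θ=358°:   candidates: C₊=(0.2516,6.9250) cross=34.830; C₋=(0.3488,-7.0046) cross=-34.830
θ=358°:   branch + wants cross > 0 → take C=(0.2516,6.9250) (cross=34.830)
θ=358°: ex = (C−B)/|BC| = (-0.1068,0.9943); ey = (-0.9943,-0.1068)
θ=358°: P = B + 1.39·ex + -2.85·ey = (3.6846,1.6516)

θ=13°: 3.75 1.76
θ=150°: 2.23 1.19
θ=193°: 2.04 0.76
θ=358°: 3.68 1.65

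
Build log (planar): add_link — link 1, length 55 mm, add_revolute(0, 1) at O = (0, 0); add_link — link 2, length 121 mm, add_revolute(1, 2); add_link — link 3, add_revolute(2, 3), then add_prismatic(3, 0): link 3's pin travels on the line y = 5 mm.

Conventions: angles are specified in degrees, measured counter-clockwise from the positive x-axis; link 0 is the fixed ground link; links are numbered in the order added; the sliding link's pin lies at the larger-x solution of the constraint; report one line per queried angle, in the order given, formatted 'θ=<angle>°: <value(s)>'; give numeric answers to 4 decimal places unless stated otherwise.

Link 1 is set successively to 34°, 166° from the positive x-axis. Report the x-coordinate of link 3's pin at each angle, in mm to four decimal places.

geometry: r = 55 mm, L = 121 mm, e = 5 mm
θ=34°: crank pin P = (r cos θ, r sin θ) = (45.597066, 30.755610)
θ=34°: h = r sin θ − e = 30.755610 − 5 = 25.755610
θ=34°: x = r cos θ + √(L² − h²) = 45.597066 + 118.227106 = 163.824172
θ=166°: crank pin P = (r cos θ, r sin θ) = (-53.366265, 13.305704)
θ=166°: h = r sin θ − e = 13.305704 − 5 = 8.305704
θ=166°: x = r cos θ + √(L² − h²) = -53.366265 + 120.714603 = 67.348338

θ=34°: 163.8242
θ=166°: 67.3483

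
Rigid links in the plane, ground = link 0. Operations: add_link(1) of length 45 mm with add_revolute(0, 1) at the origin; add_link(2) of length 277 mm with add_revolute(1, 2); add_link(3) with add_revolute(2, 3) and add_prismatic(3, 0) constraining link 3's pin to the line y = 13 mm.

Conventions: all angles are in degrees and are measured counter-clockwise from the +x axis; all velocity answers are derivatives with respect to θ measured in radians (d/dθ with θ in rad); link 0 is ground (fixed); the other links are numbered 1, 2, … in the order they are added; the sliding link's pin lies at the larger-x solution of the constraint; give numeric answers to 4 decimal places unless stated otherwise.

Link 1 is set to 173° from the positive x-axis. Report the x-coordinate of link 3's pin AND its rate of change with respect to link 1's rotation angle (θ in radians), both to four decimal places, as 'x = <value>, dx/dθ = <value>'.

geometry: r = 45 mm, L = 277 mm, e = 13 mm
crank pin P = (r cos θ, r sin θ) = (-44.664577, 5.484120)
h = r sin θ − e = 5.484120 − 13 = -7.515880
x = r cos θ + √(L² − h²) = -44.664577 + 276.898017 = 232.233440
dx/dθ = −r sin θ − h·r cos θ/√(L² − h²) (θ in radians; h = -7.515880) = -6.696457

x = 232.2334, dx/dθ = -6.6965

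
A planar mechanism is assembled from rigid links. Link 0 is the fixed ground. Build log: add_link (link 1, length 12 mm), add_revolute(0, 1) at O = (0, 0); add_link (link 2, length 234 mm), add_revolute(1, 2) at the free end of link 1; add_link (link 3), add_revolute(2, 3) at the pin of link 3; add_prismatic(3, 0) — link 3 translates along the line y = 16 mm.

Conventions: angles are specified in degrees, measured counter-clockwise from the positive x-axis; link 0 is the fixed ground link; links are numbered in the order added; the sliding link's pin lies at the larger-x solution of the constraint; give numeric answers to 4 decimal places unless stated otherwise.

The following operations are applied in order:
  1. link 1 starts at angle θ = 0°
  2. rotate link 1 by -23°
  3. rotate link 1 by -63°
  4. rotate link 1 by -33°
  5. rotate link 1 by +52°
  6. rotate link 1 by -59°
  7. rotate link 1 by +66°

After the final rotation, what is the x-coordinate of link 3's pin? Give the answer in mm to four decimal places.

geometry: r = 12 mm, L = 234 mm, e = 16 mm; θ starts at 0°
rotate link 1 by -23°: θ ← 0° -23° = -23°
rotate link 1 by -63°: θ ← -23° -63° = -86°
rotate link 1 by -33°: θ ← -86° -33° = -119°
rotate link 1 by +52°: θ ← -119° +52° = -67°
rotate link 1 by -59°: θ ← -67° -59° = -126°
rotate link 1 by +66°: θ ← -126° +66° = -60°
crank pin P = (r cos θ, r sin θ) = (6.000000, -10.392305)
h = r sin θ − e = -10.392305 − 16 = -26.392305
x = r cos θ + √(L² − h²) = 6.000000 + 232.506874 = 238.506874

238.5069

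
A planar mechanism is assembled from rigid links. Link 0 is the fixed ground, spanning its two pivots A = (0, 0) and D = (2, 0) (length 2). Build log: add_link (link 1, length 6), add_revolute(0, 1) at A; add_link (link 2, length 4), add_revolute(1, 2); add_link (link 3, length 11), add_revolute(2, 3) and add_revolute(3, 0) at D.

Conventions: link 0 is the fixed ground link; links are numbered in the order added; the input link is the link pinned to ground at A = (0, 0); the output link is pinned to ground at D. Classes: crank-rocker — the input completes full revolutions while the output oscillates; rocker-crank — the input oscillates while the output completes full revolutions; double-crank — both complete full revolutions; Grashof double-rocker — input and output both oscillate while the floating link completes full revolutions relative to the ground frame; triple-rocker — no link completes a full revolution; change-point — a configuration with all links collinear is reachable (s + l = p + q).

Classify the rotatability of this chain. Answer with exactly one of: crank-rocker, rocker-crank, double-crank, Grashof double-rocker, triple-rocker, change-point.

lengths: ground=2, input=6, coupler=4, output=11
sorted: s=2 (shortest), l=11 (longest), p+q=10
s + l = 13 vs p + q = 10
s + l > p + q → non-Grashof → no link fully rotates → triple-rocker

triple-rocker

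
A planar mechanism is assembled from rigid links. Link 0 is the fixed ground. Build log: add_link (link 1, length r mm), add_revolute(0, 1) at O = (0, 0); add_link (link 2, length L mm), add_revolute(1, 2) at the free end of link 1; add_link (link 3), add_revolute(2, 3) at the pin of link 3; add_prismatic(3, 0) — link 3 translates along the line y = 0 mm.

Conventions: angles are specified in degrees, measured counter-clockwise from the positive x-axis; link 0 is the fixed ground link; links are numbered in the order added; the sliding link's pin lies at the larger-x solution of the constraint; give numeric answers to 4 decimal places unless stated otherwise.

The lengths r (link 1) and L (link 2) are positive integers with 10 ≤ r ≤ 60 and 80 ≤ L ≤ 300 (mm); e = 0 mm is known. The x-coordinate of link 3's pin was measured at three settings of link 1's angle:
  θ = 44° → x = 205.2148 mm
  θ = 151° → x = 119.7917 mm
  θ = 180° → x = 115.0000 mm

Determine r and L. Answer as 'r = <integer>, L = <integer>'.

constraint per measurement: (x − r cos θ)² + (r sin θ − e)² = L²
subtracting the θ₁ and θ₂ equations cancels the r² and L² terms:
r = (x₁² − x₂²) / (2[(x₁cos θ₁ + e sin θ₁) − (x₂cos θ₂ + e sin θ₂)]) = 55.0000 → r = 55
L² = (x₁ − r cos θ₁)² + (r sin θ₁ − e)² = 28900.0051 → L = 170.0000 → L = 170
check at θ₃=180°: x = 115.0000 (printed 115.0000) ✓

r = 55, L = 170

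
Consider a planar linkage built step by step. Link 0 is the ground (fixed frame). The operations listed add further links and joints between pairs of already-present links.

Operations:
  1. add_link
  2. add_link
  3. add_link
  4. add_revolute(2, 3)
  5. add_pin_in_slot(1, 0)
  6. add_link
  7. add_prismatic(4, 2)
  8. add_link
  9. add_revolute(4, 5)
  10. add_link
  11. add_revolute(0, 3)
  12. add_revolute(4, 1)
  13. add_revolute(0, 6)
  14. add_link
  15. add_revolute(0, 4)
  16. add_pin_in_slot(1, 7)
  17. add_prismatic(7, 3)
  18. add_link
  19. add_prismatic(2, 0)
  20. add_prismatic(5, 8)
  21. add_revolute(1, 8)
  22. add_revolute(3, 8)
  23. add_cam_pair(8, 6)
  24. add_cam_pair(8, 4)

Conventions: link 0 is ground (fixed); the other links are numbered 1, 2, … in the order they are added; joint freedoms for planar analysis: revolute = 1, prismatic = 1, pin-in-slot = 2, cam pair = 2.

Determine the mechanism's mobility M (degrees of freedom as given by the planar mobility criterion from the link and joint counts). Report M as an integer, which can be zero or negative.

ground; <1,0,0>
#1 <2,0,0>
#2 <3,0,0>
#3 <4,0,0>
R:2↔3 J1 <4,1,0>
PS:1↔0 J2 <4,1,1>
#4 <5,1,1>
P:4↔2 J1 <5,2,1>
#5 <6,2,1>
R:4↔5 J1 <6,3,1>
#6 <7,3,1>
R:0↔3 J1 <7,4,1>
R:4↔1 J1 <7,5,1>
R:0↔6 J1 <7,6,1>
#7 <8,6,1>
R:0↔4 J1 <8,7,1>
PS:1↔7 J2 <8,7,2>
P:7↔3 J1 <8,8,2>
#8 <9,8,2>
P:2↔0 J1 <9,9,2>
P:5↔8 J1 <9,10,2>
R:1↔8 J1 <9,11,2>
R:3↔8 J1 <9,12,2>
C:8↔6 J2 <9,12,3>
C:8↔4 J2 <9,12,4>
3×8 − 2×12 − 1×4 = -4

M = -4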